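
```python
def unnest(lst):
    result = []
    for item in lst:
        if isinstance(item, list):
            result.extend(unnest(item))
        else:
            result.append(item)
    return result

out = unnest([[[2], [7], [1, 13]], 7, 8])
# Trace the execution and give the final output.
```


unnest([[[2], [7], [1, 13]], 7, 8])
Processing each element:
  [[2], [7], [1, 13]] is a list -> unnest recursively -> [2, 7, 1, 13]
  7 is not a list -> append 7
  8 is not a list -> append 8
= [2, 7, 1, 13, 7, 8]


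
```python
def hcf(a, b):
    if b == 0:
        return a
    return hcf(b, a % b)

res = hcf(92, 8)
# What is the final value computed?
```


hcf(92, 8)
= hcf(8, 92 % 8) = hcf(8, 4)
= hcf(4, 8 % 4) = hcf(4, 0)
b == 0, return a = 4


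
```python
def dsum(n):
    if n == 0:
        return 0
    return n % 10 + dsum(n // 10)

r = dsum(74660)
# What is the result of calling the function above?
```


dsum(74660)
= 0 + dsum(7466)
= 0 + 6 + dsum(746)
= 0 + 6 + 6 + dsum(74)
= 0 + 6 + 6 + 4 + dsum(7)
= 0 + 6 + 6 + 4 + 7 + dsum(0)
= 0 + 6 + 6 + 4 + 7 + 0
= 23


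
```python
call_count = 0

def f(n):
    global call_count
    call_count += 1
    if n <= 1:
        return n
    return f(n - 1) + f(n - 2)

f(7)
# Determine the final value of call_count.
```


f(7) calls f(6) and f(5); each non-base call branches into two more.
Let C(k) = total number of calls made by f(k), including the call to f(k) itself.
Base cases: C(0) = 1, C(1) = 1
Recurrence: C(k) = 1 + C(k-1) + C(k-2)
  C(2) = 1 + C(1) + C(0) = 1 + 1 + 1 = 3
  C(3) = 1 + C(2) + C(1) = 1 + 3 + 1 = 5
  C(4) = 1 + C(3) + C(2) = 1 + 5 + 3 = 9
  C(5) = 1 + C(4) + C(3) = 1 + 9 + 5 = 15
  C(6) = 1 + C(5) + C(4) = 1 + 15 + 9 = 25
  C(7) = 1 + C(6) + C(5) = 1 + 25 + 15 = 41
Total calls = C(7) = 41


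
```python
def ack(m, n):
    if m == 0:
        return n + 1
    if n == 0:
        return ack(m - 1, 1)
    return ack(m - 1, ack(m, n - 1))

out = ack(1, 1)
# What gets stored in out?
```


ack(1, 1)
= ack(0, ack(1, 0))
First compute ack(1, 0) = 2
= ack(0, 2)
= 3


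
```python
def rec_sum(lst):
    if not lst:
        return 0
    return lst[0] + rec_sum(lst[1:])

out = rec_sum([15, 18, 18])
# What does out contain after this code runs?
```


rec_sum([15, 18, 18])
= 15 + rec_sum([18, 18])
= 15 + 18 + rec_sum([18])
= 15 + 18 + 18 + rec_sum([])
= 15 + 18 + 18 + 0
= 51


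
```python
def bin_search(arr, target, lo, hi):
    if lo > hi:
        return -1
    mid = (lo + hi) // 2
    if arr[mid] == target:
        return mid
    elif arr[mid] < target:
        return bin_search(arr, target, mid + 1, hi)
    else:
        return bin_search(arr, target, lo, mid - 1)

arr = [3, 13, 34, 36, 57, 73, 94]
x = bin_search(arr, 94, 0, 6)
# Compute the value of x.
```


bin_search(arr, 94, 0, 6)
lo=0, hi=6, mid=3, arr[mid]=36
36 < 94, search right half
lo=4, hi=6, mid=5, arr[mid]=73
73 < 94, search right half
lo=6, hi=6, mid=6, arr[mid]=94
arr[6] == 94, found at index 6
= 6


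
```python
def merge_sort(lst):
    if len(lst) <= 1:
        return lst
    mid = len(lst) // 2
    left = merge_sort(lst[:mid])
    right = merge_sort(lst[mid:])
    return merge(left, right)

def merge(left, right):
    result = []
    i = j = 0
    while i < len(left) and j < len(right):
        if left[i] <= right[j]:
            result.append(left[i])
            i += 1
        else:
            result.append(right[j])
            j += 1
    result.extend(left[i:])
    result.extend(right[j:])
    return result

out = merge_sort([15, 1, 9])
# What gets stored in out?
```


merge_sort([15, 1, 9])
Split into [15] and [1, 9]
Left sorted: [15]
Right sorted: [1, 9]
Merge [15] and [1, 9]
= [1, 9, 15]


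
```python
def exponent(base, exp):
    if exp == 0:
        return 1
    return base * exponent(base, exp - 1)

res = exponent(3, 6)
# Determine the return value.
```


exponent(3, 6)
= 3 * exponent(3, 5)
= 3 * 3 * exponent(3, 4)
= 3 * 3 * 3 * exponent(3, 3)
= 3 * 3 * 3 * 3 * exponent(3, 2)
= 3 * 3 * 3 * 3 * 3 * exponent(3, 1)
= 3 * 3 * 3 * 3 * 3 * 3 * exponent(3, 0)
= 3 * 3 * 3 * 3 * 3 * 3 * 1
= 729


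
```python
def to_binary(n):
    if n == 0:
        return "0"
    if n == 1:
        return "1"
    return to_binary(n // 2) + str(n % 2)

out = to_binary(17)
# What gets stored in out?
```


to_binary(17)
= to_binary(8) + "1"
= to_binary(4) + "0" + "1"
= to_binary(2) + "0" + "0" + "1"
= to_binary(1) + "0" + "0" + "0" + "1"
= "1" + "0" + "0" + "0" + "1"
= "10001"


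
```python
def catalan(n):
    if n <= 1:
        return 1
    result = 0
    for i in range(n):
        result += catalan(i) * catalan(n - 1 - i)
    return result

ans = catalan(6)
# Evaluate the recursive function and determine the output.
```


catalan(6)
= sum of catalan(i) * catalan(6-1-i) for i in 0..5
First compute sub-values bottom-up:
  catalan(0) = 1, catalan(1) = 1
  catalan(2) = 1*1 + 1*1 = 2
  catalan(3) = 1*2 + 1*1 + 2*1 = 5
  catalan(4) = 1*5 + 1*2 + 2*1 + 5*1 = 14
  catalan(5) = 1*14 + 1*5 + 2*2 + 5*1 + 14*1 = 42
Now catalan(6):
  catalan(0)*catalan(5) = 1*42 = 42
  catalan(1)*catalan(4) = 1*14 = 14
  catalan(2)*catalan(3) = 2*5 = 10
  catalan(3)*catalan(2) = 5*2 = 10
  catalan(4)*catalan(1) = 14*1 = 14
  catalan(5)*catalan(0) = 42*1 = 42
= 42 + 14 + 10 + 10 + 14 + 42
= 132


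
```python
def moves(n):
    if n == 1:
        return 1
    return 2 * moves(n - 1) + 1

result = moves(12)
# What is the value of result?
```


moves(12)
= 2 * moves(11) + 1
= 2 * (2 * moves(10) + 1) + 1
= 2 * (2 * (2 * moves(9) + 1) + 1) + 1
= 2 * (2 * (2 * (2 * moves(8) + 1) + 1) + 1) + 1
= 2 * (2 * (2 * (2 * (2 * moves(7) + 1) + 1) + 1) + 1) + 1
= 2 * (2 * (2 * (2 * (2 * (2 * moves(6) + 1) + 1) + 1) + 1) + 1) + 1
= 2 * (2 * (2 * (2 * (2 * (2 * (2 * moves(5) + 1) + 1) + 1) + 1) + 1) + 1) + 1
= 2 * (2 * (2 * (2 * (2 * (2 * (2 * (2 * moves(4) + 1) + 1) + 1) + 1) + 1) + 1) + 1) + 1
= 2 * (2 * (2 * (2 * (2 * (2 * (2 * (2 * (2 * moves(3) + 1) + 1) + 1) + 1) + 1) + 1) + 1) + 1) + 1
= 2 * (2 * (2 * (2 * (2 * (2 * (2 * (2 * (2 * (2 * moves(2) + 1) + 1) + 1) + 1) + 1) + 1) + 1) + 1) + 1) + 1
= 2 * (2 * (2 * (2 * (2 * (2 * (2 * (2 * (2 * (2 * (2 * moves(1) + 1) + 1) + 1) + 1) + 1) + 1) + 1) + 1) + 1) + 1) + 1
Now compute bottom-up:
moves(1) = 1
moves(2) = 2 * 1 + 1 = 3
moves(3) = 2 * 3 + 1 = 7
moves(4) = 2 * 7 + 1 = 15
moves(5) = 2 * 15 + 1 = 31
moves(6) = 2 * 31 + 1 = 63
moves(7) = 2 * 63 + 1 = 127
moves(8) = 2 * 127 + 1 = 255
moves(9) = 2 * 255 + 1 = 511
moves(10) = 2 * 511 + 1 = 1023
moves(11) = 2 * 1023 + 1 = 2047
moves(12) = 2 * 2047 + 1 = 4095
= 4095


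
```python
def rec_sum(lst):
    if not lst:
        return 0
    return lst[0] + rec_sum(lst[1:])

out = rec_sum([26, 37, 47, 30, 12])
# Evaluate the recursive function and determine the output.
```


rec_sum([26, 37, 47, 30, 12])
= 26 + rec_sum([37, 47, 30, 12])
= 26 + 37 + rec_sum([47, 30, 12])
= 26 + 37 + 47 + rec_sum([30, 12])
= 26 + 37 + 47 + 30 + rec_sum([12])
= 26 + 37 + 47 + 30 + 12 + rec_sum([])
= 26 + 37 + 47 + 30 + 12 + 0
= 152


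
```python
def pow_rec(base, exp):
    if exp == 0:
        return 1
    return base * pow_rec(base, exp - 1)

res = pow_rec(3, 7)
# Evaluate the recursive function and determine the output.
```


pow_rec(3, 7)
= 3 * pow_rec(3, 6)
= 3 * 3 * pow_rec(3, 5)
= 3 * 3 * 3 * pow_rec(3, 4)
= 3 * 3 * 3 * 3 * pow_rec(3, 3)
= 3 * 3 * 3 * 3 * 3 * pow_rec(3, 2)
= 3 * 3 * 3 * 3 * 3 * 3 * pow_rec(3, 1)
= 3 * 3 * 3 * 3 * 3 * 3 * 3 * pow_rec(3, 0)
= 3 * 3 * 3 * 3 * 3 * 3 * 3 * 1
= 2187


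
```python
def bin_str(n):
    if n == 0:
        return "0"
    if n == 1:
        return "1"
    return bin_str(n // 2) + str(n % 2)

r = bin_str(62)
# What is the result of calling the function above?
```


bin_str(62)
= bin_str(31) + "0"
= bin_str(15) + "1" + "0"
= bin_str(7) + "1" + "1" + "0"
= bin_str(3) + "1" + "1" + "1" + "0"
= bin_str(1) + "1" + "1" + "1" + "1" + "0"
= "1" + "1" + "1" + "1" + "1" + "0"
= "111110"


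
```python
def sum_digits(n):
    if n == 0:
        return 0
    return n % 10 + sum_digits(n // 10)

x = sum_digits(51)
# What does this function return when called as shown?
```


sum_digits(51)
= 1 + sum_digits(5)
= 1 + 5 + sum_digits(0)
= 1 + 5 + 0
= 6


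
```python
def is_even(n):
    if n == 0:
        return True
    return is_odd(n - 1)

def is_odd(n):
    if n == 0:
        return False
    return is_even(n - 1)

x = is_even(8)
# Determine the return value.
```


is_even(8)
= is_odd(7)
= is_even(6)
= is_odd(5)
= is_even(4)
= is_odd(3)
= is_even(2)
= is_odd(1)
= is_even(0)
n == 0: return True
= True


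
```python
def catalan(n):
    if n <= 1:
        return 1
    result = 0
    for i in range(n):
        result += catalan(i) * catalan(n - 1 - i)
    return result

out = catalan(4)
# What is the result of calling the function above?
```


catalan(4)
= sum of catalan(i) * catalan(4-1-i) for i in 0..3
First compute sub-values bottom-up:
  catalan(0) = 1, catalan(1) = 1
  catalan(2) = 1*1 + 1*1 = 2
  catalan(3) = 1*2 + 1*1 + 2*1 = 5
Now catalan(4):
  catalan(0)*catalan(3) = 1*5 = 5
  catalan(1)*catalan(2) = 1*2 = 2
  catalan(2)*catalan(1) = 2*1 = 2
  catalan(3)*catalan(0) = 5*1 = 5
= 5 + 2 + 2 + 5
= 14


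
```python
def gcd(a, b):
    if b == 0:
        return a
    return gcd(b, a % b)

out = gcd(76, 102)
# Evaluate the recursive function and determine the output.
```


gcd(76, 102)
= gcd(102, 76 % 102) = gcd(102, 76)
= gcd(76, 102 % 76) = gcd(76, 26)
= gcd(26, 76 % 26) = gcd(26, 24)
= gcd(24, 26 % 24) = gcd(24, 2)
= gcd(2, 24 % 2) = gcd(2, 0)
b == 0, return a = 2


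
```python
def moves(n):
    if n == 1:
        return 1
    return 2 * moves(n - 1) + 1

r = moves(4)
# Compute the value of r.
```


moves(4)
= 2 * moves(3) + 1
= 2 * (2 * moves(2) + 1) + 1
= 2 * (2 * (2 * moves(1) + 1) + 1) + 1
Now compute bottom-up:
moves(1) = 1
moves(2) = 2 * 1 + 1 = 3
moves(3) = 2 * 3 + 1 = 7
moves(4) = 2 * 7 + 1 = 15
= 15


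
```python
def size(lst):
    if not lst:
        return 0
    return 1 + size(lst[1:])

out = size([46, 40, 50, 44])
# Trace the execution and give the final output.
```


size([46, 40, 50, 44])
= 1 + size([40, 50, 44])
= 1 + 1 + size([50, 44])
= 1 + 1 + 1 + size([44])
= 1 + 1 + 1 + 1 + size([])
= 1 + 1 + 1 + 1 + 0
= 4


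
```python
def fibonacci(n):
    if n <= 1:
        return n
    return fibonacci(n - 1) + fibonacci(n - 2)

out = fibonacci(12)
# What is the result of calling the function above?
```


fibonacci(12)
= fibonacci(11) + fibonacci(10)
= (fibonacci(10) + fibonacci(9)) + fibonacci(10)
Computing bottom-up: fibonacci(0)=0, fibonacci(1)=1, fibonacci(2)=1, fibonacci(3)=2, fibonacci(4)=3, fibonacci(5)=5, fibonacci(6)=8, fibonacci(7)=13, fibonacci(8)=21, fibonacci(9)=34, fibonacci(10)=55, fibonacci(11)=89, fibonacci(12)=144
= 144


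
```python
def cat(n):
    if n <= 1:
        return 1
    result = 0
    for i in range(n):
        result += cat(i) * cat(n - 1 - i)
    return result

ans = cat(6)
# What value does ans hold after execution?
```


cat(6)
= sum of cat(i) * cat(6-1-i) for i in 0..5
First compute sub-values bottom-up:
  cat(0) = 1, cat(1) = 1
  cat(2) = 1*1 + 1*1 = 2
  cat(3) = 1*2 + 1*1 + 2*1 = 5
  cat(4) = 1*5 + 1*2 + 2*1 + 5*1 = 14
  cat(5) = 1*14 + 1*5 + 2*2 + 5*1 + 14*1 = 42
Now cat(6):
  cat(0)*cat(5) = 1*42 = 42
  cat(1)*cat(4) = 1*14 = 14
  cat(2)*cat(3) = 2*5 = 10
  cat(3)*cat(2) = 5*2 = 10
  cat(4)*cat(1) = 14*1 = 14
  cat(5)*cat(0) = 42*1 = 42
= 42 + 14 + 10 + 10 + 14 + 42
= 132


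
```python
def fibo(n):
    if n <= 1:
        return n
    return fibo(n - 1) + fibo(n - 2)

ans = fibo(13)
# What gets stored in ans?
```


fibo(13)
= fibo(12) + fibo(11)
= (fibo(11) + fibo(10)) + fibo(11)
Computing bottom-up: fibo(0)=0, fibo(1)=1, fibo(2)=1, fibo(3)=2, fibo(4)=3, fibo(5)=5, fibo(6)=8, fibo(7)=13, fibo(8)=21, fibo(9)=34, fibo(10)=55, fibo(11)=89, fibo(12)=144, fibo(13)=233
= 233


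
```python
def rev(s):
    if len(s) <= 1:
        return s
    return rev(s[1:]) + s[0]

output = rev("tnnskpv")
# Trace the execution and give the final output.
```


rev("tnnskpv")
= rev("nnskpv") + "t"
= rev("nskpv") + "n" + "t"
= rev("skpv") + "n" + "n" + "t"
= rev("kpv") + "s" + "n" + "n" + "t"
= rev("pv") + "k" + "s" + "n" + "n" + "t"
= rev("v") + "p" + "k" + "s" + "n" + "n" + "t"
= "v" + "p" + "k" + "s" + "n" + "n" + "t"
= "vpksnnt"


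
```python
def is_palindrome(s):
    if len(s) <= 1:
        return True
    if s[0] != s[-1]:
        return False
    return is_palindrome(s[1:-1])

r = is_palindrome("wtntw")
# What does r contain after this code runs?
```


is_palindrome("wtntw")
"wtntw": s[0]='w' == s[-1]='w' -> is_palindrome("tnt")
"tnt": s[0]='t' == s[-1]='t' -> is_palindrome("n")
"n": len <= 1 -> True
= True


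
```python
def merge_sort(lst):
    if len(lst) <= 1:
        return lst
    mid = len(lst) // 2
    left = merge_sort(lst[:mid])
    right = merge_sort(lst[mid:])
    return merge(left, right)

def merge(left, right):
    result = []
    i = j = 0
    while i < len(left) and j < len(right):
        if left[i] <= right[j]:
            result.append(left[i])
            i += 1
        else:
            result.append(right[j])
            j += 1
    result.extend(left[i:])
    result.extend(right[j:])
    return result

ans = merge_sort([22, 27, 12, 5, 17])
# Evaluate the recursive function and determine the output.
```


merge_sort([22, 27, 12, 5, 17])
Split into [22, 27] and [12, 5, 17]
Left sorted: [22, 27]
Right sorted: [5, 12, 17]
Merge [22, 27] and [5, 12, 17]
= [5, 12, 17, 22, 27]


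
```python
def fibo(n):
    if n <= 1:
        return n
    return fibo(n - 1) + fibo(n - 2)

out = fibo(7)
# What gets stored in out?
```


fibo(7)
= fibo(6) + fibo(5)
= (fibo(5) + fibo(4)) + fibo(5)
Computing bottom-up: fibo(0)=0, fibo(1)=1, fibo(2)=1, fibo(3)=2, fibo(4)=3, fibo(5)=5, fibo(6)=8, fibo(7)=13
= 13


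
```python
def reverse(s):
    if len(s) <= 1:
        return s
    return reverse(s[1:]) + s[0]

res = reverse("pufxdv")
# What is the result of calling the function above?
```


reverse("pufxdv")
= reverse("ufxdv") + "p"
= reverse("fxdv") + "u" + "p"
= reverse("xdv") + "f" + "u" + "p"
= reverse("dv") + "x" + "f" + "u" + "p"
= reverse("v") + "d" + "x" + "f" + "u" + "p"
= "v" + "d" + "x" + "f" + "u" + "p"
= "vdxfup"


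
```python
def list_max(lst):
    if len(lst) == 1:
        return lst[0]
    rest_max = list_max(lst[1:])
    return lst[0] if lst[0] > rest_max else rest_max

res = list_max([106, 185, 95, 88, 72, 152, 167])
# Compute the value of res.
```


list_max([106, 185, 95, 88, 72, 152, 167])
= compare 106 with list_max([185, 95, 88, 72, 152, 167])
= compare 185 with list_max([95, 88, 72, 152, 167])
= compare 95 with list_max([88, 72, 152, 167])
= compare 88 with list_max([72, 152, 167])
= compare 72 with list_max([152, 167])
= compare 152 with list_max([167])
Base: list_max([167]) = 167
compare 152 with 167: max = 167
compare 72 with 167: max = 167
compare 88 with 167: max = 167
compare 95 with 167: max = 167
compare 185 with 167: max = 185
compare 106 with 185: max = 185
= 185


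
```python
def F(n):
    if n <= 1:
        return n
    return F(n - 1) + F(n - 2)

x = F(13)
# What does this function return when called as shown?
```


F(13)
= F(12) + F(11)
= (F(11) + F(10)) + F(11)
Computing bottom-up: F(0)=0, F(1)=1, F(2)=1, F(3)=2, F(4)=3, F(5)=5, F(6)=8, F(7)=13, F(8)=21, F(9)=34, F(10)=55, F(11)=89, F(12)=144, F(13)=233
= 233


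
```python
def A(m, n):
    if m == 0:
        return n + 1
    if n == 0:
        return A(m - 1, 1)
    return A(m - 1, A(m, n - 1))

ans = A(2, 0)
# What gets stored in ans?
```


A(2, 0)
n == 0: return A(1, 1)
= A(1, 1) = 3
= 3


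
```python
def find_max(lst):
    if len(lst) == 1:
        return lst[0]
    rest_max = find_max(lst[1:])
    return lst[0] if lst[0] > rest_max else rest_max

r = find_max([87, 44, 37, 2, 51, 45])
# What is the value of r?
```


find_max([87, 44, 37, 2, 51, 45])
= compare 87 with find_max([44, 37, 2, 51, 45])
= compare 44 with find_max([37, 2, 51, 45])
= compare 37 with find_max([2, 51, 45])
= compare 2 with find_max([51, 45])
= compare 51 with find_max([45])
Base: find_max([45]) = 45
compare 51 with 45: max = 51
compare 2 with 51: max = 51
compare 37 with 51: max = 51
compare 44 with 51: max = 51
compare 87 with 51: max = 87
= 87


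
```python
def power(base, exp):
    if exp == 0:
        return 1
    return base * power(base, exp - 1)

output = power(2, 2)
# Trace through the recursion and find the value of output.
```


power(2, 2)
= 2 * power(2, 1)
= 2 * 2 * power(2, 0)
= 2 * 2 * 1
= 4


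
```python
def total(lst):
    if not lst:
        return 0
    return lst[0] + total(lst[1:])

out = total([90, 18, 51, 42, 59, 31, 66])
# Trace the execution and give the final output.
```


total([90, 18, 51, 42, 59, 31, 66])
= 90 + total([18, 51, 42, 59, 31, 66])
= 90 + 18 + total([51, 42, 59, 31, 66])
= 90 + 18 + 51 + total([42, 59, 31, 66])
= 90 + 18 + 51 + 42 + total([59, 31, 66])
= 90 + 18 + 51 + 42 + 59 + total([31, 66])
= 90 + 18 + 51 + 42 + 59 + 31 + total([66])
= 90 + 18 + 51 + 42 + 59 + 31 + 66 + total([])
= 90 + 18 + 51 + 42 + 59 + 31 + 66 + 0
= 357


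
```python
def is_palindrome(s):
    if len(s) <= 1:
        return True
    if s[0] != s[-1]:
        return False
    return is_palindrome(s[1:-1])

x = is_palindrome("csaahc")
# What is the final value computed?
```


is_palindrome("csaahc")
"csaahc": s[0]='c' == s[-1]='c' -> is_palindrome("saah")
"saah": s[0]='s' != s[-1]='h' -> False
= False


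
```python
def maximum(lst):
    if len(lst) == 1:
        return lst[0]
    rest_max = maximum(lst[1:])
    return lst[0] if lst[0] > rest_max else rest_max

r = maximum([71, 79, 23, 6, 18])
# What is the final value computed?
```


maximum([71, 79, 23, 6, 18])
= compare 71 with maximum([79, 23, 6, 18])
= compare 79 with maximum([23, 6, 18])
= compare 23 with maximum([6, 18])
= compare 6 with maximum([18])
Base: maximum([18]) = 18
compare 6 with 18: max = 18
compare 23 with 18: max = 23
compare 79 with 23: max = 79
compare 71 with 79: max = 79
= 79


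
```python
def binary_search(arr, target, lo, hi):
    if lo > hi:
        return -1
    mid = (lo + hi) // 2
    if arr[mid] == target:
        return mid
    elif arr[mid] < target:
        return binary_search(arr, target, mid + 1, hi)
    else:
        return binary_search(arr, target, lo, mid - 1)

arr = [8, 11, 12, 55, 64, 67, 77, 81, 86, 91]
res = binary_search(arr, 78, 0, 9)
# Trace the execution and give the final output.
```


binary_search(arr, 78, 0, 9)
lo=0, hi=9, mid=4, arr[mid]=64
64 < 78, search right half
lo=5, hi=9, mid=7, arr[mid]=81
81 > 78, search left half
lo=5, hi=6, mid=5, arr[mid]=67
67 < 78, search right half
lo=6, hi=6, mid=6, arr[mid]=77
77 < 78, search right half
lo > hi, target not found, return -1
= -1


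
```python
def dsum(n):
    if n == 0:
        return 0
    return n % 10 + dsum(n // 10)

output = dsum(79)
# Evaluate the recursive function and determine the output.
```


dsum(79)
= 9 + dsum(7)
= 9 + 7 + dsum(0)
= 9 + 7 + 0
= 16


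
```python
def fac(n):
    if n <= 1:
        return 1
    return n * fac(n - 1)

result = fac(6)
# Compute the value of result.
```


fac(6)
= 6 * fac(5)
= 6 * 5 * fac(4)
= 6 * 5 * 4 * fac(3)
= 6 * 5 * 4 * 3 * fac(2)
= 6 * 5 * 4 * 3 * 2 * fac(1)
= 6 * 5 * 4 * 3 * 2 * 1
= 720


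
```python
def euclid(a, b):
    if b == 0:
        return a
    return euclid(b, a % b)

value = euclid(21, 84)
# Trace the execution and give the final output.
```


euclid(21, 84)
= euclid(84, 21 % 84) = euclid(84, 21)
= euclid(21, 84 % 21) = euclid(21, 0)
b == 0, return a = 21


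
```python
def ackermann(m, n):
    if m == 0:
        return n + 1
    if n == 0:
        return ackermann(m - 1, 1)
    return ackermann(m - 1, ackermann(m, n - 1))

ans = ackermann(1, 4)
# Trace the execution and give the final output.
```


ackermann(1, 4)
= ackermann(0, ackermann(1, 3))
First compute ackermann(1, 3) = 5
= ackermann(0, 5)
= 6


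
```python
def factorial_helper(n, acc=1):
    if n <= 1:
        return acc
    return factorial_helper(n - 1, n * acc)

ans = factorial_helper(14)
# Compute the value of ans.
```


factorial_helper(14, 1)
= factorial_helper(13, 14 * 1) = factorial_helper(13, 14)
= factorial_helper(12, 13 * 14) = factorial_helper(12, 182)
= factorial_helper(11, 12 * 182) = factorial_helper(11, 2184)
= factorial_helper(10, 11 * 2184) = factorial_helper(10, 24024)
= factorial_helper(9, 10 * 24024) = factorial_helper(9, 240240)
= factorial_helper(8, 9 * 240240) = factorial_helper(8, 2162160)
= factorial_helper(7, 8 * 2162160) = factorial_helper(7, 17297280)
= factorial_helper(6, 7 * 17297280) = factorial_helper(6, 121080960)
= factorial_helper(5, 6 * 121080960) = factorial_helper(5, 726485760)
= factorial_helper(4, 5 * 726485760) = factorial_helper(4, 3632428800)
= factorial_helper(3, 4 * 3632428800) = factorial_helper(3, 14529715200)
= factorial_helper(2, 3 * 14529715200) = factorial_helper(2, 43589145600)
= factorial_helper(1, 2 * 43589145600) = factorial_helper(1, 87178291200)
n <= 1, return acc = 87178291200


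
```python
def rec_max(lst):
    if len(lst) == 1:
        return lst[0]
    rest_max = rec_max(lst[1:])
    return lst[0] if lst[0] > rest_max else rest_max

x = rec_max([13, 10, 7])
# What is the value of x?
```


rec_max([13, 10, 7])
= compare 13 with rec_max([10, 7])
= compare 10 with rec_max([7])
Base: rec_max([7]) = 7
compare 10 with 7: max = 10
compare 13 with 10: max = 13
= 13


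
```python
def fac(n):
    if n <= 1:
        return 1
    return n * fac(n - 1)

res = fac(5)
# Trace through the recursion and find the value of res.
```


fac(5)
= 5 * fac(4)
= 5 * 4 * fac(3)
= 5 * 4 * 3 * fac(2)
= 5 * 4 * 3 * 2 * fac(1)
= 5 * 4 * 3 * 2 * 1
= 120


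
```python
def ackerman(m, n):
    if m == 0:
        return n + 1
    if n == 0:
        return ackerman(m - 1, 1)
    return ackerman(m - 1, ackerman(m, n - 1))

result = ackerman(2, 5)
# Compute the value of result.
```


ackerman(2, 5)
= ackerman(1, ackerman(2, 4))
First compute ackerman(2, 4) = 11
= ackerman(1, 11)
= 13


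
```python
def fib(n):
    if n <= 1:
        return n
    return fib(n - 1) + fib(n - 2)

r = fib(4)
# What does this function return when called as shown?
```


fib(4)
= fib(3) + fib(2)
= (fib(2) + fib(1)) + fib(2)
Computing bottom-up: fib(0)=0, fib(1)=1, fib(2)=1, fib(3)=2, fib(4)=3
= 3


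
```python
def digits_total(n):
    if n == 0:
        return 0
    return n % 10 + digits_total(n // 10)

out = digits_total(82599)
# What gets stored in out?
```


digits_total(82599)
= 9 + digits_total(8259)
= 9 + 9 + digits_total(825)
= 9 + 9 + 5 + digits_total(82)
= 9 + 9 + 5 + 2 + digits_total(8)
= 9 + 9 + 5 + 2 + 8 + digits_total(0)
= 9 + 9 + 5 + 2 + 8 + 0
= 33


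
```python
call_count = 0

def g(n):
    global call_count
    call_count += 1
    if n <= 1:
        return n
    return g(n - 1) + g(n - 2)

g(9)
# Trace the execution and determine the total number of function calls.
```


g(9) calls g(8) and g(7); each non-base call branches into two more.
Let C(k) = total number of calls made by g(k), including the call to g(k) itself.
Base cases: C(0) = 1, C(1) = 1
Recurrence: C(k) = 1 + C(k-1) + C(k-2)
  C(2) = 1 + C(1) + C(0) = 1 + 1 + 1 = 3
  C(3) = 1 + C(2) + C(1) = 1 + 3 + 1 = 5
  C(4) = 1 + C(3) + C(2) = 1 + 5 + 3 = 9
  C(5) = 1 + C(4) + C(3) = 1 + 9 + 5 = 15
  C(6) = 1 + C(5) + C(4) = 1 + 15 + 9 = 25
  C(7) = 1 + C(6) + C(5) = 1 + 25 + 15 = 41
  C(8) = 1 + C(7) + C(6) = 1 + 41 + 25 = 67
  C(9) = 1 + C(8) + C(7) = 1 + 67 + 41 = 109
Total calls = C(9) = 109


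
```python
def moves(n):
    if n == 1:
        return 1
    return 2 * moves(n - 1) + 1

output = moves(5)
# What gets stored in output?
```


moves(5)
= 2 * moves(4) + 1
= 2 * (2 * moves(3) + 1) + 1
= 2 * (2 * (2 * moves(2) + 1) + 1) + 1
= 2 * (2 * (2 * (2 * moves(1) + 1) + 1) + 1) + 1
Now compute bottom-up:
moves(1) = 1
moves(2) = 2 * 1 + 1 = 3
moves(3) = 2 * 3 + 1 = 7
moves(4) = 2 * 7 + 1 = 15
moves(5) = 2 * 15 + 1 = 31
= 31


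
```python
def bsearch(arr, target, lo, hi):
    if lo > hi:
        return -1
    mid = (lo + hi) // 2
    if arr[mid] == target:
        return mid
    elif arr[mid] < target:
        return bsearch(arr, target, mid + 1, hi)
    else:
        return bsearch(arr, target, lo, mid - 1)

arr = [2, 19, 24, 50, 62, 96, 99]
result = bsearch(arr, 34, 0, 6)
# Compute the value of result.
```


bsearch(arr, 34, 0, 6)
lo=0, hi=6, mid=3, arr[mid]=50
50 > 34, search left half
lo=0, hi=2, mid=1, arr[mid]=19
19 < 34, search right half
lo=2, hi=2, mid=2, arr[mid]=24
24 < 34, search right half
lo > hi, target not found, return -1
= -1


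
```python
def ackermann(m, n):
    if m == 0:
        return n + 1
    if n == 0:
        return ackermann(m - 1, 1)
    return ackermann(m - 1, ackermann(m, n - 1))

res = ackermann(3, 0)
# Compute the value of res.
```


ackermann(3, 0)
n == 0: return ackermann(2, 1)
= ackermann(2, 1) = 5
= 5


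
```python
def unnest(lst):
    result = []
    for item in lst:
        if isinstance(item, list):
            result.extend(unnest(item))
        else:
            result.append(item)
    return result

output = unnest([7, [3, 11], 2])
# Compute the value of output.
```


unnest([7, [3, 11], 2])
Processing each element:
  7 is not a list -> append 7
  [3, 11] is a list -> unnest recursively -> [3, 11]
  2 is not a list -> append 2
= [7, 3, 11, 2]


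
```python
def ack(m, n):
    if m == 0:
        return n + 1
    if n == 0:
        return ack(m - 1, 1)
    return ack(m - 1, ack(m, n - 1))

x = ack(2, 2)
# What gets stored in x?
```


ack(2, 2)
= ack(1, ack(2, 1))
First compute ack(2, 1) = 5
= ack(1, 5)
= 7


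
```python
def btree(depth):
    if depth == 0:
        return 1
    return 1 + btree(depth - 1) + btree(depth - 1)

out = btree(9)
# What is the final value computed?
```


btree(9)
= 1 + btree(8) + btree(8)
= 1 + 2 * btree(8)
btree(k) = 2^(k+1) - 1
btree(0) = 1
btree(1) = 3
btree(2) = 7
btree(3) = 15
btree(4) = 31
btree(9) = 2^10 - 1 = 1023


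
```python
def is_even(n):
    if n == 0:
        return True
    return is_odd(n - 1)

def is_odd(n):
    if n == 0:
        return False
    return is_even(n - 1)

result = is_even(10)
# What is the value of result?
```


is_even(10)
= is_odd(9)
= is_even(8)
= is_odd(7)
= is_even(6)
= is_odd(5)
= is_even(4)
= is_odd(3)
= is_even(2)
= is_odd(1)
= is_even(0)
n == 0: return True
= True


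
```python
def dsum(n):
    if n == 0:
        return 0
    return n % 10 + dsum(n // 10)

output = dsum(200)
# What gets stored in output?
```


dsum(200)
= 0 + dsum(20)
= 0 + 0 + dsum(2)
= 0 + 0 + 2 + dsum(0)
= 0 + 0 + 2 + 0
= 2


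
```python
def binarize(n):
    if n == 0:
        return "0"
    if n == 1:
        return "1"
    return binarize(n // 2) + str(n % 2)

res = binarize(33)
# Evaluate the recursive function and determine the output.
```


binarize(33)
= binarize(16) + "1"
= binarize(8) + "0" + "1"
= binarize(4) + "0" + "0" + "1"
= binarize(2) + "0" + "0" + "0" + "1"
= binarize(1) + "0" + "0" + "0" + "0" + "1"
= "1" + "0" + "0" + "0" + "0" + "1"
= "100001"


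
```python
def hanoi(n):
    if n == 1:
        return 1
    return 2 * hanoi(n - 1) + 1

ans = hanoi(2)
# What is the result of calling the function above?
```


hanoi(2)
= 2 * hanoi(1) + 1
Now compute bottom-up:
hanoi(1) = 1
hanoi(2) = 2 * 1 + 1 = 3
= 3


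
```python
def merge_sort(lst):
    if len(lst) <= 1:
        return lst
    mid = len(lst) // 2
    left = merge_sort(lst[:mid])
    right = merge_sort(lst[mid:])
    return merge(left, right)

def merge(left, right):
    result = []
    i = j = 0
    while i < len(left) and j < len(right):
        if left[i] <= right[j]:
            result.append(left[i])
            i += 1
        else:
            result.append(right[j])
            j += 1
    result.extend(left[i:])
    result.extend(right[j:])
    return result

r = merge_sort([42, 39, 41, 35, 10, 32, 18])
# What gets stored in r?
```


merge_sort([42, 39, 41, 35, 10, 32, 18])
Split into [42, 39, 41] and [35, 10, 32, 18]
Left sorted: [39, 41, 42]
Right sorted: [10, 18, 32, 35]
Merge [39, 41, 42] and [10, 18, 32, 35]
= [10, 18, 32, 35, 39, 41, 42]


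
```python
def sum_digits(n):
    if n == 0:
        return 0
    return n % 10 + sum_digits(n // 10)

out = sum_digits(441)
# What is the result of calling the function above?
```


sum_digits(441)
= 1 + sum_digits(44)
= 1 + 4 + sum_digits(4)
= 1 + 4 + 4 + sum_digits(0)
= 1 + 4 + 4 + 0
= 9


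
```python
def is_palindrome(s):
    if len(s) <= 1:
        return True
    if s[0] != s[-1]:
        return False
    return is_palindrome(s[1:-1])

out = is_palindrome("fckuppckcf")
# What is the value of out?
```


is_palindrome("fckuppckcf")
"fckuppckcf": s[0]='f' == s[-1]='f' -> is_palindrome("ckuppckc")
"ckuppckc": s[0]='c' == s[-1]='c' -> is_palindrome("kuppck")
"kuppck": s[0]='k' == s[-1]='k' -> is_palindrome("uppc")
"uppc": s[0]='u' != s[-1]='c' -> False
= False


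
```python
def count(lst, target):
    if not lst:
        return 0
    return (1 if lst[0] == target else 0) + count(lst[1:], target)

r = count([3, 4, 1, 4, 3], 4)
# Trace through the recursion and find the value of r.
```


count([3, 4, 1, 4, 3], 4)
lst[0]=3 != 4: 0 + count([4, 1, 4, 3], 4)
lst[0]=4 == 4: 1 + count([1, 4, 3], 4)
lst[0]=1 != 4: 0 + count([4, 3], 4)
lst[0]=4 == 4: 1 + count([3], 4)
lst[0]=3 != 4: 0 + count([], 4)
= 2


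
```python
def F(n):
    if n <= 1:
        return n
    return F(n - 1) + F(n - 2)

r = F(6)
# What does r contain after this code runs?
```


F(6)
= F(5) + F(4)
= (F(4) + F(3)) + F(4)
Computing bottom-up: F(0)=0, F(1)=1, F(2)=1, F(3)=2, F(4)=3, F(5)=5, F(6)=8
= 8


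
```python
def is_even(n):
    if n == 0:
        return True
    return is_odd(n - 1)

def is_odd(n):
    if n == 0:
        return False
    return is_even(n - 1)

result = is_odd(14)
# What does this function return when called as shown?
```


is_odd(14)
= is_even(13)
= is_odd(12)
= is_even(11)
= is_odd(10)
= is_even(9)
= is_odd(8)
= is_even(7)
= is_odd(6)
= is_even(5)
= is_odd(4)
= is_even(3)
= is_odd(2)
= is_even(1)
= is_odd(0)
n == 0: return False
= False


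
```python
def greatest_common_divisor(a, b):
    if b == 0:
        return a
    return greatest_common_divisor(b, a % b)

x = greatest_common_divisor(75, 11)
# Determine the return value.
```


greatest_common_divisor(75, 11)
= greatest_common_divisor(11, 75 % 11) = greatest_common_divisor(11, 9)
= greatest_common_divisor(9, 11 % 9) = greatest_common_divisor(9, 2)
= greatest_common_divisor(2, 9 % 2) = greatest_common_divisor(2, 1)
= greatest_common_divisor(1, 2 % 1) = greatest_common_divisor(1, 0)
b == 0, return a = 1


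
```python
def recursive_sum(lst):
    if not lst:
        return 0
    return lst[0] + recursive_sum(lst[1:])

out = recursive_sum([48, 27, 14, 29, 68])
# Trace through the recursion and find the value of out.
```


recursive_sum([48, 27, 14, 29, 68])
= 48 + recursive_sum([27, 14, 29, 68])
= 48 + 27 + recursive_sum([14, 29, 68])
= 48 + 27 + 14 + recursive_sum([29, 68])
= 48 + 27 + 14 + 29 + recursive_sum([68])
= 48 + 27 + 14 + 29 + 68 + recursive_sum([])
= 48 + 27 + 14 + 29 + 68 + 0
= 186


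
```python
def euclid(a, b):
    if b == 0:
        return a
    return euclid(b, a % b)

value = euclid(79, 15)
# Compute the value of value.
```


euclid(79, 15)
= euclid(15, 79 % 15) = euclid(15, 4)
= euclid(4, 15 % 4) = euclid(4, 3)
= euclid(3, 4 % 3) = euclid(3, 1)
= euclid(1, 3 % 1) = euclid(1, 0)
b == 0, return a = 1


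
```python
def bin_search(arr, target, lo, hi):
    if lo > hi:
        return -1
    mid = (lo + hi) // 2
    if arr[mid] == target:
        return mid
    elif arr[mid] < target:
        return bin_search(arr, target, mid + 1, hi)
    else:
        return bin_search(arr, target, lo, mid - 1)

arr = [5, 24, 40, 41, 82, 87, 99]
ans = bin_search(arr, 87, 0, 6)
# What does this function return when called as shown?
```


bin_search(arr, 87, 0, 6)
lo=0, hi=6, mid=3, arr[mid]=41
41 < 87, search right half
lo=4, hi=6, mid=5, arr[mid]=87
arr[5] == 87, found at index 5
= 5


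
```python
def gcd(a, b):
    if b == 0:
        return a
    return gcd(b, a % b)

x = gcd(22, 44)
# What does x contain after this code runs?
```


gcd(22, 44)
= gcd(44, 22 % 44) = gcd(44, 22)
= gcd(22, 44 % 22) = gcd(22, 0)
b == 0, return a = 22


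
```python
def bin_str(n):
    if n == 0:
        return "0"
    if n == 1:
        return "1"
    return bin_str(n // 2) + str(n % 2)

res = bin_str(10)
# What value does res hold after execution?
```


bin_str(10)
= bin_str(5) + "0"
= bin_str(2) + "1" + "0"
= bin_str(1) + "0" + "1" + "0"
= "1" + "0" + "1" + "0"
= "1010"


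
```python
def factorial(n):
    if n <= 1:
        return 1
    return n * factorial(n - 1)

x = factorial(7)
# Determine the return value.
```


factorial(7)
= 7 * factorial(6)
= 7 * 6 * factorial(5)
= 7 * 6 * 5 * factorial(4)
= 7 * 6 * 5 * 4 * factorial(3)
= 7 * 6 * 5 * 4 * 3 * factorial(2)
= 7 * 6 * 5 * 4 * 3 * 2 * factorial(1)
= 7 * 6 * 5 * 4 * 3 * 2 * 1
= 5040


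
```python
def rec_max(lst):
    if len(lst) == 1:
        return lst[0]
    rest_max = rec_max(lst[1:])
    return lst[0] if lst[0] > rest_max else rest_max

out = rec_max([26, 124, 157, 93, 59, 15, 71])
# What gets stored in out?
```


rec_max([26, 124, 157, 93, 59, 15, 71])
= compare 26 with rec_max([124, 157, 93, 59, 15, 71])
= compare 124 with rec_max([157, 93, 59, 15, 71])
= compare 157 with rec_max([93, 59, 15, 71])
= compare 93 with rec_max([59, 15, 71])
= compare 59 with rec_max([15, 71])
= compare 15 with rec_max([71])
Base: rec_max([71]) = 71
compare 15 with 71: max = 71
compare 59 with 71: max = 71
compare 93 with 71: max = 93
compare 157 with 93: max = 157
compare 124 with 157: max = 157
compare 26 with 157: max = 157
= 157


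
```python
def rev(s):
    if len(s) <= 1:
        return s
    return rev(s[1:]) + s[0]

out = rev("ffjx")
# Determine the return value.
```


rev("ffjx")
= rev("fjx") + "f"
= rev("jx") + "f" + "f"
= rev("x") + "j" + "f" + "f"
= "x" + "j" + "f" + "f"
= "xjff"


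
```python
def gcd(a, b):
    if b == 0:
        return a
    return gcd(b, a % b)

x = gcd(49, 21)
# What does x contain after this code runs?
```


gcd(49, 21)
= gcd(21, 49 % 21) = gcd(21, 7)
= gcd(7, 21 % 7) = gcd(7, 0)
b == 0, return a = 7


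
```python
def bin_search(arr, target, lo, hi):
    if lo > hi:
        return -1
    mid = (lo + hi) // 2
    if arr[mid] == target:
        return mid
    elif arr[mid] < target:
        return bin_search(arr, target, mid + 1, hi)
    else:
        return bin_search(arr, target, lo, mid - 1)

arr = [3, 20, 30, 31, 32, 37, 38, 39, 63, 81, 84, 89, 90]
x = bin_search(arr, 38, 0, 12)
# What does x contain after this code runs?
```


bin_search(arr, 38, 0, 12)
lo=0, hi=12, mid=6, arr[mid]=38
arr[6] == 38, found at index 6
= 6


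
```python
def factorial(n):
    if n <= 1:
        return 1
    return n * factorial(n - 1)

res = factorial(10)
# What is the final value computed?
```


factorial(10)
= 10 * factorial(9)
= 10 * 9 * factorial(8)
= 10 * 9 * 8 * factorial(7)
= 10 * 9 * 8 * 7 * factorial(6)
= 10 * 9 * 8 * 7 * 6 * factorial(5)
= 10 * 9 * 8 * 7 * 6 * 5 * factorial(4)
= 10 * 9 * 8 * 7 * 6 * 5 * 4 * factorial(3)
= 10 * 9 * 8 * 7 * 6 * 5 * 4 * 3 * factorial(2)
= 10 * 9 * 8 * 7 * 6 * 5 * 4 * 3 * 2 * factorial(1)
= 10 * 9 * 8 * 7 * 6 * 5 * 4 * 3 * 2 * 1
= 3628800


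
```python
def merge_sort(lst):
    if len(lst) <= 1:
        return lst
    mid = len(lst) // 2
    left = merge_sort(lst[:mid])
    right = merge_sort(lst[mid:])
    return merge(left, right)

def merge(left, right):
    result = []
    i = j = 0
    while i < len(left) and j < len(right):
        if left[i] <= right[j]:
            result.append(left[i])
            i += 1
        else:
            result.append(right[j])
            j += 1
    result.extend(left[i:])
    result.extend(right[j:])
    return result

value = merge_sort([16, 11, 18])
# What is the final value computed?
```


merge_sort([16, 11, 18])
Split into [16] and [11, 18]
Left sorted: [16]
Right sorted: [11, 18]
Merge [16] and [11, 18]
= [11, 16, 18]


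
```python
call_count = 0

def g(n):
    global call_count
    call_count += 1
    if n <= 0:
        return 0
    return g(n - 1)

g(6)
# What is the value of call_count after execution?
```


g(6) calls g(5) calls ... calls g(0)
Total calls: 6 + 1 (for base case) = 7


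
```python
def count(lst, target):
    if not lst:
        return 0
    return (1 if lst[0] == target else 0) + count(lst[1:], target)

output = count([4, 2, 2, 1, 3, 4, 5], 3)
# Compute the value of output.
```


count([4, 2, 2, 1, 3, 4, 5], 3)
lst[0]=4 != 3: 0 + count([2, 2, 1, 3, 4, 5], 3)
lst[0]=2 != 3: 0 + count([2, 1, 3, 4, 5], 3)
lst[0]=2 != 3: 0 + count([1, 3, 4, 5], 3)
lst[0]=1 != 3: 0 + count([3, 4, 5], 3)
lst[0]=3 == 3: 1 + count([4, 5], 3)
lst[0]=4 != 3: 0 + count([5], 3)
lst[0]=5 != 3: 0 + count([], 3)
= 1


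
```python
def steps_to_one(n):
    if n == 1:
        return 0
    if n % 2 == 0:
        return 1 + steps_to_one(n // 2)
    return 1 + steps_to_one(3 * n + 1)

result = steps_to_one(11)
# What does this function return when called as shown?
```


steps_to_one(11)
11 is odd -> 3*11+1 = 34 -> steps_to_one(34)
34 is even -> steps_to_one(17)
17 is odd -> 3*17+1 = 52 -> steps_to_one(52)
52 is even -> steps_to_one(26)
26 is even -> steps_to_one(13)
13 is odd -> 3*13+1 = 40 -> steps_to_one(40)
40 is even -> steps_to_one(20)
20 is even -> steps_to_one(10)
10 is even -> steps_to_one(5)
5 is odd -> 3*5+1 = 16 -> steps_to_one(16)
16 is even -> steps_to_one(8)
8 is even -> steps_to_one(4)
4 is even -> steps_to_one(2)
2 is even -> steps_to_one(1)
Reached 1 after 14 steps
= 14


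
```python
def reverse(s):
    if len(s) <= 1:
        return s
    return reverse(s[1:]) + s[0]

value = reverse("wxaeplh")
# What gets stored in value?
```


reverse("wxaeplh")
= reverse("xaeplh") + "w"
= reverse("aeplh") + "x" + "w"
= reverse("eplh") + "a" + "x" + "w"
= reverse("plh") + "e" + "a" + "x" + "w"
= reverse("lh") + "p" + "e" + "a" + "x" + "w"
= reverse("h") + "l" + "p" + "e" + "a" + "x" + "w"
= "h" + "l" + "p" + "e" + "a" + "x" + "w"
= "hlpeaxw"


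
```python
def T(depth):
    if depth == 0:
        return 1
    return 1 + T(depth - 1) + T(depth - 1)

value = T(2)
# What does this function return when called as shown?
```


T(2)
= 1 + T(1) + T(1)
= 1 + 2 * T(1)
T(k) = 2^(k+1) - 1
T(0) = 1
T(1) = 3
T(2) = 7
T(2) = 2^3 - 1 = 7


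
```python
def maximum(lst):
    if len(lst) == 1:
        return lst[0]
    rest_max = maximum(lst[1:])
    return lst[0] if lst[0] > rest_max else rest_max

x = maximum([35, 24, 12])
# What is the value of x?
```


maximum([35, 24, 12])
= compare 35 with maximum([24, 12])
= compare 24 with maximum([12])
Base: maximum([12]) = 12
compare 24 with 12: max = 24
compare 35 with 24: max = 35
= 35


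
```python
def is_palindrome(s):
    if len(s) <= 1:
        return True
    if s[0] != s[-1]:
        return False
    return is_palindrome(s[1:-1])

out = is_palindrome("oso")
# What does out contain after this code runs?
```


is_palindrome("oso")
"oso": s[0]='o' == s[-1]='o' -> is_palindrome("s")
"s": len <= 1 -> True
= True


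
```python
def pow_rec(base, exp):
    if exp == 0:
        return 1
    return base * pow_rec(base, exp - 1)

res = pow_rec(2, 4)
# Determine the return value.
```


pow_rec(2, 4)
= 2 * pow_rec(2, 3)
= 2 * 2 * pow_rec(2, 2)
= 2 * 2 * 2 * pow_rec(2, 1)
= 2 * 2 * 2 * 2 * pow_rec(2, 0)
= 2 * 2 * 2 * 2 * 1
= 16


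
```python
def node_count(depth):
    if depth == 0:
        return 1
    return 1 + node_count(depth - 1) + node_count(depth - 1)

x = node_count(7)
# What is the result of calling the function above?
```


node_count(7)
= 1 + node_count(6) + node_count(6)
= 1 + 2 * node_count(6)
node_count(k) = 2^(k+1) - 1
node_count(0) = 1
node_count(1) = 3
node_count(2) = 7
node_count(3) = 15
node_count(4) = 31
node_count(7) = 2^8 - 1 = 255


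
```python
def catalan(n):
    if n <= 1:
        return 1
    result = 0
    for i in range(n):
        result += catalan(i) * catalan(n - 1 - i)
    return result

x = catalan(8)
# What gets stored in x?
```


catalan(8)
= sum of catalan(i) * catalan(8-1-i) for i in 0..7
First compute sub-values bottom-up:
  catalan(0) = 1, catalan(1) = 1
  catalan(2) = 1*1 + 1*1 = 2
  catalan(3) = 1*2 + 1*1 + 2*1 = 5
  catalan(4) = 1*5 + 1*2 + 2*1 + 5*1 = 14
  catalan(5) = 1*14 + 1*5 + 2*2 + 5*1 + 14*1 = 42
  catalan(6) = 1*42 + 1*14 + 2*5 + 5*2 + 14*1 + 42*1 = 132
  catalan(7) = 1*132 + 1*42 + 2*14 + 5*5 + 14*2 + 42*1 + 132*1 = 429
Now catalan(8):
  catalan(0)*catalan(7) = 1*429 = 429
  catalan(1)*catalan(6) = 1*132 = 132
  catalan(2)*catalan(5) = 2*42 = 84
  catalan(3)*catalan(4) = 5*14 = 70
  catalan(4)*catalan(3) = 14*5 = 70
  catalan(5)*catalan(2) = 42*2 = 84
  catalan(6)*catalan(1) = 132*1 = 132
  catalan(7)*catalan(0) = 429*1 = 429
= 429 + 132 + 84 + 70 + 70 + 84 + 132 + 429
= 1430
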